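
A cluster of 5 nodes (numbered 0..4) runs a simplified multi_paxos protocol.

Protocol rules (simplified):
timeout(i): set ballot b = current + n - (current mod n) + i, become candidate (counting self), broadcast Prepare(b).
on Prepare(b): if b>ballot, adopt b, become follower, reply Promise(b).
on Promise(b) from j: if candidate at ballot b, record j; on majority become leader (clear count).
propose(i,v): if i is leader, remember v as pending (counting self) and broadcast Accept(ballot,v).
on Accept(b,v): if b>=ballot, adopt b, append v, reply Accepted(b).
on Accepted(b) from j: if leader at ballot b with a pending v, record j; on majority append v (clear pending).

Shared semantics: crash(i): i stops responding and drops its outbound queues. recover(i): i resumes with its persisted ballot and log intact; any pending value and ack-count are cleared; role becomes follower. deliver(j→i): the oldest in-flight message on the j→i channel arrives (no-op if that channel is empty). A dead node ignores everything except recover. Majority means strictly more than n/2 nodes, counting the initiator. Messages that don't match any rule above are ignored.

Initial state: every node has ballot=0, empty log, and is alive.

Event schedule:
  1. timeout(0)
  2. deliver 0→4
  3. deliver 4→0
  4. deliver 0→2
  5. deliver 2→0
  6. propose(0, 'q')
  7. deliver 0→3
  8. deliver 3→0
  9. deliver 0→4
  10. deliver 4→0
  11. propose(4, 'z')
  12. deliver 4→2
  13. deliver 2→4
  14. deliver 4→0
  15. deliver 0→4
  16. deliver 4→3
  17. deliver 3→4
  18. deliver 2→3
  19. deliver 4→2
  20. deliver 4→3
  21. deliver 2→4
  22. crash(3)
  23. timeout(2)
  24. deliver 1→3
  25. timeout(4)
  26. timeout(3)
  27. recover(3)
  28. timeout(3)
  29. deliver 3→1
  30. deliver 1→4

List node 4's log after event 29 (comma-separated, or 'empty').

q

1. timeout(0):  <0:cand b5 ->
2. deliver 0→4:  <4:foll b5 ->
3. deliver 4→0:  nop
4. deliver 0→2:  <2:foll b5 ->
5. deliver 2→0:  <0:lead b5 ->
6. propose(0,'q'):  nop
7. deliver 0→3:  <3:foll b5 ->
8. deliver 3→0:  nop
9. deliver 0→4:  <4:foll b5 q>
10. deliver 4→0:  nop
11. propose(4,'z'):  nop
12. deliver 4→2:  nop
13. deliver 2→4:  nop
14. deliver 4→0:  nop
15. deliver 0→4:  nop
16. deliver 4→3:  nop
17. deliver 3→4:  nop
18. deliver 2→3:  nop
19. deliver 4→2:  nop
20. deliver 4→3:  nop
21. deliver 2→4:  nop
22. crash(3):  <3:✗foll b5 ->
23. timeout(2):  <2:cand b12 ->
24. deliver 1→3:  nop
25. timeout(4):  <4:cand b14 q>
26. timeout(3):  nop
27. recover(3):  <3:foll b5 ->
28. timeout(3):  <3:cand b13 ->
29. deliver 3→1:  <1:foll b13 ->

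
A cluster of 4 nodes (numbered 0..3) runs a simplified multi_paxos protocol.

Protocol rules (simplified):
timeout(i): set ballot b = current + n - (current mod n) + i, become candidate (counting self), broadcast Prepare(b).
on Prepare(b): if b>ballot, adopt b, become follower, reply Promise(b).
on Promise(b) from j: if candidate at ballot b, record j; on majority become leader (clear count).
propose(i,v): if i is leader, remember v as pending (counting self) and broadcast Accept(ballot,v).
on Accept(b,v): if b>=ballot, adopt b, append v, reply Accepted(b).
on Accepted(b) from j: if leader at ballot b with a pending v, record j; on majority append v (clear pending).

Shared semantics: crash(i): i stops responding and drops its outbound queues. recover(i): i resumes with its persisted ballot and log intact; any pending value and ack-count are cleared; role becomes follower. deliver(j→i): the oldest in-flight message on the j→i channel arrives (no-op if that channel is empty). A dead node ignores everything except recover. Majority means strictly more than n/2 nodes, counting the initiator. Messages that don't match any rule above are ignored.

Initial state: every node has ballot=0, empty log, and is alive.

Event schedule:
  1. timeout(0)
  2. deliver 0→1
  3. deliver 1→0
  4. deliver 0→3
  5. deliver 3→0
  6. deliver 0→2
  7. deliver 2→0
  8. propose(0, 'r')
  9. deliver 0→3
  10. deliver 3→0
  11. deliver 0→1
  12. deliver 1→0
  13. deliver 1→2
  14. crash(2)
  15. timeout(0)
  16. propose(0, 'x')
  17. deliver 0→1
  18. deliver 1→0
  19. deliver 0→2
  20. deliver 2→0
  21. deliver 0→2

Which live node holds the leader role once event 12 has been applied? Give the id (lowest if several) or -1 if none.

0

1. timeout(0):  <0:cand b4 ->
2. deliver 0→1:  <1:foll b4 ->
3. deliver 1→0:  nop
4. deliver 0→3:  <3:foll b4 ->
5. deliver 3→0:  <0:lead b4 ->
6. deliver 0→2:  <2:foll b4 ->
7. deliver 2→0:  nop
8. propose(0,'r'):  nop
9. deliver 0→3:  <3:foll b4 r>
10. deliver 3→0:  nop
11. deliver 0→1:  <1:foll b4 r>
12. deliver 1→0:  <0:lead b4 r>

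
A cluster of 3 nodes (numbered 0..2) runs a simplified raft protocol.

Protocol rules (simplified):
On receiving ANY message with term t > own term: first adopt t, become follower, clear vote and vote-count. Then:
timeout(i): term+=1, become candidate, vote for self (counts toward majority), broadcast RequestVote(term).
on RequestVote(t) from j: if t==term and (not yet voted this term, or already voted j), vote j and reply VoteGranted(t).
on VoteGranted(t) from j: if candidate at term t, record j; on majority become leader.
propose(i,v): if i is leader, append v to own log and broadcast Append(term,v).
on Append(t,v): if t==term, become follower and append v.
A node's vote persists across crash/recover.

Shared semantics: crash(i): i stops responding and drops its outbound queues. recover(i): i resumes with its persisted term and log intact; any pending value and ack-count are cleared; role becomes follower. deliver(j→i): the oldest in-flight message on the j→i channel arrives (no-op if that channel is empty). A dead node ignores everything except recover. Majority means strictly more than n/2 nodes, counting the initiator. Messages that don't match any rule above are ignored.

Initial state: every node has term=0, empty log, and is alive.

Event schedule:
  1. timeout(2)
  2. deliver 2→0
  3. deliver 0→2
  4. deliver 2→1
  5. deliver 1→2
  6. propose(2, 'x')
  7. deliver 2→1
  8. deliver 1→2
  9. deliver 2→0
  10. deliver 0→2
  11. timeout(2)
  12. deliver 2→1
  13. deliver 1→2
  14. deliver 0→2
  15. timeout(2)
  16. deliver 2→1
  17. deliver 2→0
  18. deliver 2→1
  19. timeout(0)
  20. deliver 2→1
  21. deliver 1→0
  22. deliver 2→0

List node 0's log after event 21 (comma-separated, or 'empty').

[1] timeout(2) → N2(cand t1 [-])
[2] deliver 2→0 → N0(foll t1 [-])
[3] deliver 0→2 → N2(lead t1 [-])
[4] deliver 2→1 → N1(foll t1 [-])
[5] deliver 1→2 → ∅
[6] propose(2,'x') → N2(lead t1 [x])
[7] deliver 2→1 → N1(foll t1 [x])
[8] deliver 1→2 → ∅
[9] deliver 2→0 → N0(foll t1 [x])
[10] deliver 0→2 → ∅
[11] timeout(2) → N2(cand t2 [x])
[12] deliver 2→1 → N1(foll t2 [x])
[13] deliver 1→2 → N2(lead t2 [x])
[14] deliver 0→2 → ∅
[15] timeout(2) → N2(cand t3 [x])
[16] deliver 2→1 → N1(foll t3 [x])
[17] deliver 2→0 → N0(foll t2 [x])
[18] deliver 2→1 → ∅
[19] timeout(0) → N0(cand t3 [x])
[20] deliver 2→1 → ∅
[21] deliver 1→0 → ∅

x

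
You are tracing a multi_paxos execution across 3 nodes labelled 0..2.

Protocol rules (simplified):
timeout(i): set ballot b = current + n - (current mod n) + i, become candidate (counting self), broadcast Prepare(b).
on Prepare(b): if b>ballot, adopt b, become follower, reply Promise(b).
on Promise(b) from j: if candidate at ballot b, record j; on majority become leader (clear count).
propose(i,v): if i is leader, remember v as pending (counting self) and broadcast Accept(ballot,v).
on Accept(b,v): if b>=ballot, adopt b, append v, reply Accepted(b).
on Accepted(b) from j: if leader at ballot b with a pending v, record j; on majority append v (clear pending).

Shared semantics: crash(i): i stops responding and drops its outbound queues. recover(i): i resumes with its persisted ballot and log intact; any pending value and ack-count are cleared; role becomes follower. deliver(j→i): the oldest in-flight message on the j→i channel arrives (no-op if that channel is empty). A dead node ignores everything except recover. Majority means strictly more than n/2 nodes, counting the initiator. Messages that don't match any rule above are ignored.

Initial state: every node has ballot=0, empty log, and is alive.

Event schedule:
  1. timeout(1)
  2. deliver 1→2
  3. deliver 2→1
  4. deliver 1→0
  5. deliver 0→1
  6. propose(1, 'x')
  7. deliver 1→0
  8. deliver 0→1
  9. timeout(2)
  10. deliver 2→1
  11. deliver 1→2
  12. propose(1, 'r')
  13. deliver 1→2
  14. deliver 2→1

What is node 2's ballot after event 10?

8

1. timeout(1):  <1:cand b4 ->
2. deliver 1→2:  <2:foll b4 ->
3. deliver 2→1:  <1:lead b4 ->
4. deliver 1→0:  <0:foll b4 ->
5. deliver 0→1:  nop
6. propose(1,'x'):  nop
7. deliver 1→0:  <0:foll b4 x>
8. deliver 0→1:  <1:lead b4 x>
9. timeout(2):  <2:cand b8 ->
10. deliver 2→1:  <1:foll b8 x>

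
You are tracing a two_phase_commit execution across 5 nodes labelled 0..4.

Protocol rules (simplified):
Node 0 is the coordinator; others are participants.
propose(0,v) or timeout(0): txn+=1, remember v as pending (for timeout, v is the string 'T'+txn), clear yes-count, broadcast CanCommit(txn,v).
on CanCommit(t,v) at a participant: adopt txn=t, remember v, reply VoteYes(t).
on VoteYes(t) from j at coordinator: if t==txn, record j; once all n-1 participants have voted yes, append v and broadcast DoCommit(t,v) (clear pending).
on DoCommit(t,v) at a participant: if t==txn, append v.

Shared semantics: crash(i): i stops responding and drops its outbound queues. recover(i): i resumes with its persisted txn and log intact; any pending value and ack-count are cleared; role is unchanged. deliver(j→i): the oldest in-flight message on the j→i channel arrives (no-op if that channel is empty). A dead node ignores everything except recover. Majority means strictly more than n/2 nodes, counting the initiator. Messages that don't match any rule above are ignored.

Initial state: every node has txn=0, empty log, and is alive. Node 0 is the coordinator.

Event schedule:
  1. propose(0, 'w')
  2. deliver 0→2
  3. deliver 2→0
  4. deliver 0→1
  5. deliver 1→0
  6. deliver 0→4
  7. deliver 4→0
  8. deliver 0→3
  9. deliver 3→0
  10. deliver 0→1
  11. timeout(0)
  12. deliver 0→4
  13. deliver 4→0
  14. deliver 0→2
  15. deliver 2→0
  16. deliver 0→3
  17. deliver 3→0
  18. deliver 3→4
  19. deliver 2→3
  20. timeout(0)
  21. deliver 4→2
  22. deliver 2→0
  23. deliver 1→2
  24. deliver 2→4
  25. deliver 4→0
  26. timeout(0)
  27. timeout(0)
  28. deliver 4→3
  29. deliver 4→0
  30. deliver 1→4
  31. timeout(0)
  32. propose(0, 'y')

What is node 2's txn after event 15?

after 1 — propose(0,'w'): n0:coor/t1/[-]
after 2 — deliver 0→2: n2:part/t1/[-]
after 3 — deliver 2→0: ·
after 4 — deliver 0→1: n1:part/t1/[-]
after 5 — deliver 1→0: ·
after 6 — deliver 0→4: n4:part/t1/[-]
after 7 — deliver 4→0: ·
after 8 — deliver 0→3: n3:part/t1/[-]
after 9 — deliver 3→0: n0:coor/t1/[w]
after 10 — deliver 0→1: n1:part/t1/[w]
after 11 — timeout(0): n0:coor/t2/[w]
after 12 — deliver 0→4: n4:part/t1/[w]
after 13 — deliver 4→0: ·
after 14 — deliver 0→2: n2:part/t1/[w]
after 15 — deliver 2→0: ·

1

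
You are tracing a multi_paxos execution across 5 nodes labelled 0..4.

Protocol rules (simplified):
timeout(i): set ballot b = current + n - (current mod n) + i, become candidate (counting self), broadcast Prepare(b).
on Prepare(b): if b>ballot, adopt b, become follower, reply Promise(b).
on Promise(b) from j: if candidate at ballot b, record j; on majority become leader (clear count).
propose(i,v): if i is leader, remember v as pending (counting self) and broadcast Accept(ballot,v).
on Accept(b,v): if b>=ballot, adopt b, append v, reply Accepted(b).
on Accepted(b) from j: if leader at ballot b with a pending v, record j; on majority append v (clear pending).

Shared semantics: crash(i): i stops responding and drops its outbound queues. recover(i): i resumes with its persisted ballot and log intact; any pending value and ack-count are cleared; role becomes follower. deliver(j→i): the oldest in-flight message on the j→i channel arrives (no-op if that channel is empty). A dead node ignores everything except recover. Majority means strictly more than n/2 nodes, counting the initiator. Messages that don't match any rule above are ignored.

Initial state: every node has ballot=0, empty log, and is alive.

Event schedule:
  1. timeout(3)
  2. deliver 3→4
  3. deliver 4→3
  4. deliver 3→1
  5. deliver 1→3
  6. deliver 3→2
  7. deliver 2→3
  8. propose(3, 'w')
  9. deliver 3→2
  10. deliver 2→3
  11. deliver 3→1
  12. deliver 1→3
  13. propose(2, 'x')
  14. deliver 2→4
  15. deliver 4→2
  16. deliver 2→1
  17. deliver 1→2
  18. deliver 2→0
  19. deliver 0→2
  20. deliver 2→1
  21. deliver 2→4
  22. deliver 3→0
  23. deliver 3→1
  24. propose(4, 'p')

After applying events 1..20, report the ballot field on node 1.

e1 timeout(3): 3[cand,b=8,-]
e2 deliver 3→4: 4[foll,b=8,-]
e3 deliver 4→3: ·
e4 deliver 3→1: 1[foll,b=8,-]
e5 deliver 1→3: 3[lead,b=8,-]
e6 deliver 3→2: 2[foll,b=8,-]
e7 deliver 2→3: ·
e8 propose(3,'w'): ·
e9 deliver 3→2: 2[foll,b=8,w]
e10 deliver 2→3: ·
e11 deliver 3→1: 1[foll,b=8,w]
e12 deliver 1→3: 3[lead,b=8,w]
e13 propose(2,'x'): ·
e14 deliver 2→4: ·
e15 deliver 4→2: ·
e16 deliver 2→1: ·
e17 deliver 1→2: ·
e18 deliver 2→0: ·
e19 deliver 0→2: ·
e20 deliver 2→1: ·

8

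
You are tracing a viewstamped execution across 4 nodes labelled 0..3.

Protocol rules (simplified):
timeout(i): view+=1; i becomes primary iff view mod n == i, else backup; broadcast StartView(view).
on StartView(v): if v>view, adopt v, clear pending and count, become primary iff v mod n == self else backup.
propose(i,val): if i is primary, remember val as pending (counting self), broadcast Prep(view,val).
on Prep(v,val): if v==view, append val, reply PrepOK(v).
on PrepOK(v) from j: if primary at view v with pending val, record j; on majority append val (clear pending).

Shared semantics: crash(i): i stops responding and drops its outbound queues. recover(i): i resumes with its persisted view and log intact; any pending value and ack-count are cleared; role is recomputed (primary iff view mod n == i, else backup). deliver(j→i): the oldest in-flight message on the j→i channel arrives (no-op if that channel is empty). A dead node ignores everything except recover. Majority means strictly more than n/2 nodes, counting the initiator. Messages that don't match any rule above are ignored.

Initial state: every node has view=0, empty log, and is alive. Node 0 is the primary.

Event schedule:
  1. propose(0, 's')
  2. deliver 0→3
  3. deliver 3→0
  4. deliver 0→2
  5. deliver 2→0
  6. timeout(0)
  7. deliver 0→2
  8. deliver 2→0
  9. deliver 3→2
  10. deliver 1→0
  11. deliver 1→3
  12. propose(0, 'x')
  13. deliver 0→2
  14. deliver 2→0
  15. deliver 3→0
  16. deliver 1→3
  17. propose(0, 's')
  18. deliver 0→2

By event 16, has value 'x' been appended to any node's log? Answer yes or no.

[1] propose(0,'s') → ∅
[2] deliver 0→3 → N3(back v0 [s])
[3] deliver 3→0 → ∅
[4] deliver 0→2 → N2(back v0 [s])
[5] deliver 2→0 → N0(prim v0 [s])
[6] timeout(0) → N0(back v1 [s])
[7] deliver 0→2 → N2(back v1 [s])
[8] deliver 2→0 → ∅
[9] deliver 3→2 → ∅
[10] deliver 1→0 → ∅
[11] deliver 1→3 → ∅
[12] propose(0,'x') → ∅
[13] deliver 0→2 → ∅
[14] deliver 2→0 → ∅
[15] deliver 3→0 → ∅
[16] deliver 1→3 → ∅

no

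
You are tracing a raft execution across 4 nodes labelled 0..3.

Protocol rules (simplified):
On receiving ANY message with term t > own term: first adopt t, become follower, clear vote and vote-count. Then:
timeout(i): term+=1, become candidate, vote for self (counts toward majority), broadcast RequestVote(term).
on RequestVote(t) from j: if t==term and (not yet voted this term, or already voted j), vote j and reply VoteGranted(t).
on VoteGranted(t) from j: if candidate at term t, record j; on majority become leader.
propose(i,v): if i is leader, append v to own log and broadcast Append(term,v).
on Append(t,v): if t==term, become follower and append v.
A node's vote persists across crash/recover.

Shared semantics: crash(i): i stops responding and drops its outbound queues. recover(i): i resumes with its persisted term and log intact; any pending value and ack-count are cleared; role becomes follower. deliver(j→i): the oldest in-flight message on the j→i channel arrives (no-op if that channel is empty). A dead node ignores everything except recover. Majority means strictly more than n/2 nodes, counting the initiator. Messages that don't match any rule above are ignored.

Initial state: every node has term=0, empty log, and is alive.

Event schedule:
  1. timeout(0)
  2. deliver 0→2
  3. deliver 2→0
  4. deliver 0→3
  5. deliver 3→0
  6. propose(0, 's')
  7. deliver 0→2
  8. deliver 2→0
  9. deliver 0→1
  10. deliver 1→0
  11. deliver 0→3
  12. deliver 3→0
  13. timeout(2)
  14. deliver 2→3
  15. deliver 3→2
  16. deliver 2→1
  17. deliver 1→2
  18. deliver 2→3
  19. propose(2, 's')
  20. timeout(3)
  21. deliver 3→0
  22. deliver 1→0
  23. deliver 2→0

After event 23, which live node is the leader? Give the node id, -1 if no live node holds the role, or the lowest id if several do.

2

1. timeout(0):  <0:cand t1 ->
2. deliver 0→2:  <2:foll t1 ->
3. deliver 2→0:  nop
4. deliver 0→3:  <3:foll t1 ->
5. deliver 3→0:  <0:lead t1 ->
6. propose(0,'s'):  <0:lead t1 s>
7. deliver 0→2:  <2:foll t1 s>
8. deliver 2→0:  nop
9. deliver 0→1:  <1:foll t1 ->
10. deliver 1→0:  nop
11. deliver 0→3:  <3:foll t1 s>
12. deliver 3→0:  nop
13. timeout(2):  <2:cand t2 s>
14. deliver 2→3:  <3:foll t2 s>
15. deliver 3→2:  nop
16. deliver 2→1:  <1:foll t2 ->
17. deliver 1→2:  <2:lead t2 s>
18. deliver 2→3:  nop
19. propose(2,'s'):  <2:lead t2 s,s>
20. timeout(3):  <3:cand t3 s>
21. deliver 3→0:  <0:foll t3 s>
22. deliver 1→0:  nop
23. deliver 2→0:  nop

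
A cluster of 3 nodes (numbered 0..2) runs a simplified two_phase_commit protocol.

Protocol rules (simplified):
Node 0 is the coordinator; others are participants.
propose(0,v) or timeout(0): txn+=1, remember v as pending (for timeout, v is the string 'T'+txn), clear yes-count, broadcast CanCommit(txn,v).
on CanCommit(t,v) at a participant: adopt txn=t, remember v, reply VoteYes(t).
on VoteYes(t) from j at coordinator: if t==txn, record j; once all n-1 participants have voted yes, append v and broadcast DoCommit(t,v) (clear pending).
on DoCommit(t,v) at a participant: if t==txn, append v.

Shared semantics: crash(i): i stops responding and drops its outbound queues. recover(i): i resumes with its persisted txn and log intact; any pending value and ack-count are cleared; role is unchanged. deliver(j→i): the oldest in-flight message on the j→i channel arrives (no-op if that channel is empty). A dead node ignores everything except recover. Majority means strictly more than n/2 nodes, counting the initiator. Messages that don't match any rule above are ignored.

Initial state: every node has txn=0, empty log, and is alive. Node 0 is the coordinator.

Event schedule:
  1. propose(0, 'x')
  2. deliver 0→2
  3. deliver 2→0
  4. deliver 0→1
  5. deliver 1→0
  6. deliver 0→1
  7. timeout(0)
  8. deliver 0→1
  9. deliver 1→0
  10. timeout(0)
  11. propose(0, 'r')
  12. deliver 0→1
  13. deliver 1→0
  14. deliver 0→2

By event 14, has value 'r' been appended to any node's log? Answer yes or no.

e1 propose(0,'x'): 0[coor,t=1,-]
e2 deliver 0→2: 2[part,t=1,-]
e3 deliver 2→0: ·
e4 deliver 0→1: 1[part,t=1,-]
e5 deliver 1→0: 0[coor,t=1,x]
e6 deliver 0→1: 1[part,t=1,x]
e7 timeout(0): 0[coor,t=2,x]
e8 deliver 0→1: 1[part,t=2,x]
e9 deliver 1→0: ·
e10 timeout(0): 0[coor,t=3,x]
e11 propose(0,'r'): 0[coor,t=4,x]
e12 deliver 0→1: 1[part,t=3,x]
e13 deliver 1→0: ·
e14 deliver 0→2: 2[part,t=1,x]

no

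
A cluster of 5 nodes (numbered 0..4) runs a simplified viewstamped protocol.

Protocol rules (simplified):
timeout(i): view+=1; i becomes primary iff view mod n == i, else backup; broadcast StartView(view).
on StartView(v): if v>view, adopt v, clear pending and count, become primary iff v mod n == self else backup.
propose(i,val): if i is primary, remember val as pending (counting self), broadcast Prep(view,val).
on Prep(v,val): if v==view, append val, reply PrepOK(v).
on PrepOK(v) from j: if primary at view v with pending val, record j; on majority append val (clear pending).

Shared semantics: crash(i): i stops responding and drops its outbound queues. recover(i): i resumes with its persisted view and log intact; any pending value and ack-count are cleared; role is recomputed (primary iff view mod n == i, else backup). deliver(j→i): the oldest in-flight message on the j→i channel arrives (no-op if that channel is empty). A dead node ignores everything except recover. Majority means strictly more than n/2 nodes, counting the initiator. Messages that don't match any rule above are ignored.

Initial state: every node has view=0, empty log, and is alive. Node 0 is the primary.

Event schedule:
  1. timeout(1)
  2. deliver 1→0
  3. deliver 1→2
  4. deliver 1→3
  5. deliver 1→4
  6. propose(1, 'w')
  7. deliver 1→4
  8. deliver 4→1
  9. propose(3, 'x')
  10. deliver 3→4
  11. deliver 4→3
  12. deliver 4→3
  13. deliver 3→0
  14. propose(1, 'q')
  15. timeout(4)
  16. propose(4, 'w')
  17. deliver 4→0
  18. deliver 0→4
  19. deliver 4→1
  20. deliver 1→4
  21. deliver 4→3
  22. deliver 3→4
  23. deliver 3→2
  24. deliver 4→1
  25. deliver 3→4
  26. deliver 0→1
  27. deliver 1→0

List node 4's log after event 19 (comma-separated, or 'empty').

e1 timeout(1): 1[prim,v=1,-]
e2 deliver 1→0: 0[back,v=1,-]
e3 deliver 1→2: 2[back,v=1,-]
e4 deliver 1→3: 3[back,v=1,-]
e5 deliver 1→4: 4[back,v=1,-]
e6 propose(1,'w'): ·
e7 deliver 1→4: 4[back,v=1,w]
e8 deliver 4→1: ·
e9 propose(3,'x'): ·
e10 deliver 3→4: ·
e11 deliver 4→3: ·
e12 deliver 4→3: ·
e13 deliver 3→0: ·
e14 propose(1,'q'): ·
e15 timeout(4): 4[back,v=2,w]
e16 propose(4,'w'): ·
e17 deliver 4→0: 0[back,v=2,-]
e18 deliver 0→4: ·
e19 deliver 4→1: 1[back,v=2,-]

w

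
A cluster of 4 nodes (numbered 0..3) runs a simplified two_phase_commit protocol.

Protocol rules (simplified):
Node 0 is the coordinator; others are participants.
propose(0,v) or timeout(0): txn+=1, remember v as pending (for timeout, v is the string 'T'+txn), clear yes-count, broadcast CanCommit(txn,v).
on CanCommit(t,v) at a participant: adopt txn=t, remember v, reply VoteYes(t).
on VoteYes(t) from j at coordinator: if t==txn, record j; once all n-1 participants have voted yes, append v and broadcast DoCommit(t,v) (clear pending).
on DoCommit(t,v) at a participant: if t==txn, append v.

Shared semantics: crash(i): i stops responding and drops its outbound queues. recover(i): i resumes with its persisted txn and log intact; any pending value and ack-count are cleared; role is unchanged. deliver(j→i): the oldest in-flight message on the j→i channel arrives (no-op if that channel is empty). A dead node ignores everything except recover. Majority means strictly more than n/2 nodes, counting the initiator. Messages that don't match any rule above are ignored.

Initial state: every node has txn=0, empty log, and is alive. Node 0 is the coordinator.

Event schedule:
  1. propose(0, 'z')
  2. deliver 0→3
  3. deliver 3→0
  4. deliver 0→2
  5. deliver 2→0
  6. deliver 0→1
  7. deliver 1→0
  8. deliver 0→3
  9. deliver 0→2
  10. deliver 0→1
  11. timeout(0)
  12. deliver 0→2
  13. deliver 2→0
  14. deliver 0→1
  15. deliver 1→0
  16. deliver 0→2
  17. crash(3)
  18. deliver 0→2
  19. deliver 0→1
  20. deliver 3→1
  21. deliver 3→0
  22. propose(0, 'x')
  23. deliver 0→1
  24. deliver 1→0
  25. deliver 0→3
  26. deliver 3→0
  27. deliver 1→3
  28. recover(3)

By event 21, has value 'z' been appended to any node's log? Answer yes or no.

after 1 — propose(0,'z'): n0:coor/t1/[-]
after 2 — deliver 0→3: n3:part/t1/[-]
after 3 — deliver 3→0: ·
after 4 — deliver 0→2: n2:part/t1/[-]
after 5 — deliver 2→0: ·
after 6 — deliver 0→1: n1:part/t1/[-]
after 7 — deliver 1→0: n0:coor/t1/[z]
after 8 — deliver 0→3: n3:part/t1/[z]
after 9 — deliver 0→2: n2:part/t1/[z]
after 10 — deliver 0→1: n1:part/t1/[z]
after 11 — timeout(0): n0:coor/t2/[z]
after 12 — deliver 0→2: n2:part/t2/[z]
after 13 — deliver 2→0: ·
after 14 — deliver 0→1: n1:part/t2/[z]
after 15 — deliver 1→0: ·
after 16 — deliver 0→2: ·
after 17 — crash(3): n3:✗part/t1/[z]
after 18 — deliver 0→2: ·
after 19 — deliver 0→1: ·
after 20 — deliver 3→1: ·
after 21 — deliver 3→0: ·

yes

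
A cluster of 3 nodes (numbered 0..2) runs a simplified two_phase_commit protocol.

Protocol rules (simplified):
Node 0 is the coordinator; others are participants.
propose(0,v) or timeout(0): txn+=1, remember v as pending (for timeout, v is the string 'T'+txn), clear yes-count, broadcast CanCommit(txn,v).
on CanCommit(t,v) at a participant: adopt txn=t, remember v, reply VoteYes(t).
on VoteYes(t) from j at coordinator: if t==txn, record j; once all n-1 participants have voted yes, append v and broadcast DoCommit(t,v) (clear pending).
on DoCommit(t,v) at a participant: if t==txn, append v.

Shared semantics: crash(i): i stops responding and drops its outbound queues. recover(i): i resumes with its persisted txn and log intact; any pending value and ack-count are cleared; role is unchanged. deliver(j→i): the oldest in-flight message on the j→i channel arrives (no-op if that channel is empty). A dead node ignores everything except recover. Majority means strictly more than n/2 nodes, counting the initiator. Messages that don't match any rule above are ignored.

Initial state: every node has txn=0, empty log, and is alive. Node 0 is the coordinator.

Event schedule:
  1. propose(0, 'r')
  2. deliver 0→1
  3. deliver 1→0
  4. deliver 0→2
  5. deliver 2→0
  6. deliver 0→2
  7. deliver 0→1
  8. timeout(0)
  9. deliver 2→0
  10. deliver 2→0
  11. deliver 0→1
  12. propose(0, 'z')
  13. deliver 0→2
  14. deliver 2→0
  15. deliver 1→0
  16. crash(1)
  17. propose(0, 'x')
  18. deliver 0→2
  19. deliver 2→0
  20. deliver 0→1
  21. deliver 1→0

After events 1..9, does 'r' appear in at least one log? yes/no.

yes

[1] propose(0,'r') → N0(coor t1 [-])
[2] deliver 0→1 → N1(part t1 [-])
[3] deliver 1→0 → ∅
[4] deliver 0→2 → N2(part t1 [-])
[5] deliver 2→0 → N0(coor t1 [r])
[6] deliver 0→2 → N2(part t1 [r])
[7] deliver 0→1 → N1(part t1 [r])
[8] timeout(0) → N0(coor t2 [r])
[9] deliver 2→0 → ∅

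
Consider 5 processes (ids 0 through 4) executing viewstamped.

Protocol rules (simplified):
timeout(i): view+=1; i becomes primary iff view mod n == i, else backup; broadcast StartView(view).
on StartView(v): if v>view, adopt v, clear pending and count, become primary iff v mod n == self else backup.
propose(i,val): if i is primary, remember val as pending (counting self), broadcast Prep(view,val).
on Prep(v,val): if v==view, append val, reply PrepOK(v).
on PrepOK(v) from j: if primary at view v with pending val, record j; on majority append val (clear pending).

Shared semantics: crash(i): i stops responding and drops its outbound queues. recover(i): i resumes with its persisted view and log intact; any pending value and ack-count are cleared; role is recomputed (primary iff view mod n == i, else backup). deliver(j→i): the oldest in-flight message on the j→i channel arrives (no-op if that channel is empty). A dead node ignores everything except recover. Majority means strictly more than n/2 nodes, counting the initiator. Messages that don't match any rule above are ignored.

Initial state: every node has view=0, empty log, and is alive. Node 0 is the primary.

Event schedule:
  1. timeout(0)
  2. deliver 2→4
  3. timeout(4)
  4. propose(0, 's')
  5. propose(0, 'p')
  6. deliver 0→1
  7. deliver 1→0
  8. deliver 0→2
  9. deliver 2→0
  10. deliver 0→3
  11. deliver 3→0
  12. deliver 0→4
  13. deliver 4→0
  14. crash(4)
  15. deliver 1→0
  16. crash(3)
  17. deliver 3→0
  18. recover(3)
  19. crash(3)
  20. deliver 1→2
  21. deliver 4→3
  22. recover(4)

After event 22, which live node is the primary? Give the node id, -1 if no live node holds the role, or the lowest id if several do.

after 1 — timeout(0): n0:back/v1/[-]
after 2 — deliver 2→4: ·
after 3 — timeout(4): n4:back/v1/[-]
after 4 — propose(0,'s'): ·
after 5 — propose(0,'p'): ·
after 6 — deliver 0→1: n1:prim/v1/[-]
after 7 — deliver 1→0: ·
after 8 — deliver 0→2: n2:back/v1/[-]
after 9 — deliver 2→0: ·
after 10 — deliver 0→3: n3:back/v1/[-]
after 11 — deliver 3→0: ·
after 12 — deliver 0→4: ·
after 13 — deliver 4→0: ·
after 14 — crash(4): n4:✗back/v1/[-]
after 15 — deliver 1→0: ·
after 16 — crash(3): n3:✗back/v1/[-]
after 17 — deliver 3→0: ·
after 18 — recover(3): n3:back/v1/[-]
after 19 — crash(3): n3:✗back/v1/[-]
after 20 — deliver 1→2: ·
after 21 — deliver 4→3: ·
after 22 — recover(4): n4:back/v1/[-]

1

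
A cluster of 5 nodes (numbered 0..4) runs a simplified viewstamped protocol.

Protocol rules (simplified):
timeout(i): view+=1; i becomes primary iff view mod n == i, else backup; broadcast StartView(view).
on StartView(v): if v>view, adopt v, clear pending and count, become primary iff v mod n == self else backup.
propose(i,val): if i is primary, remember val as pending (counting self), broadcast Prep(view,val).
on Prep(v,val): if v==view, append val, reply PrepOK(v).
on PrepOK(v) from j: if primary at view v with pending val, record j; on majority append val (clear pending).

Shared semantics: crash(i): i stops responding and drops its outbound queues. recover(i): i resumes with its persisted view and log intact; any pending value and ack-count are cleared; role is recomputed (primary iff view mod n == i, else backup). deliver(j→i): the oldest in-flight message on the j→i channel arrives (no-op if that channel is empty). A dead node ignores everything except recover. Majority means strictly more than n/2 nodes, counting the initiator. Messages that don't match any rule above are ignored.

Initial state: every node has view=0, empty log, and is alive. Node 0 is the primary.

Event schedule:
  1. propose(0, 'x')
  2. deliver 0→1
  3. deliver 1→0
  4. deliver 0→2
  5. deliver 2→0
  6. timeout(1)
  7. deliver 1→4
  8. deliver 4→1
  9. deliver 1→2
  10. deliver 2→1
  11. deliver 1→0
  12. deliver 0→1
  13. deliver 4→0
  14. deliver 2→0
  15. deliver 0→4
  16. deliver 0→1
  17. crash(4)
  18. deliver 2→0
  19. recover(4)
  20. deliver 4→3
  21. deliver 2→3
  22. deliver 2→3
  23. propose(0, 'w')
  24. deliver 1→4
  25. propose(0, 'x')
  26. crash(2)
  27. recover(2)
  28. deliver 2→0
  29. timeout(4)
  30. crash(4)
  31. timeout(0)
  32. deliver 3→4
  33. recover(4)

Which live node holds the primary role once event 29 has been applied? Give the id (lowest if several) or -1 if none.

1

e1 propose(0,'x'): ·
e2 deliver 0→1: 1[back,v=0,x]
e3 deliver 1→0: ·
e4 deliver 0→2: 2[back,v=0,x]
e5 deliver 2→0: 0[prim,v=0,x]
e6 timeout(1): 1[prim,v=1,x]
e7 deliver 1→4: 4[back,v=1,-]
e8 deliver 4→1: ·
e9 deliver 1→2: 2[back,v=1,x]
e10 deliver 2→1: ·
e11 deliver 1→0: 0[back,v=1,x]
e12 deliver 0→1: ·
e13 deliver 4→0: ·
e14 deliver 2→0: ·
e15 deliver 0→4: ·
e16 deliver 0→1: ·
e17 crash(4): 4[✗back,v=1,-]
e18 deliver 2→0: ·
e19 recover(4): 4[back,v=1,-]
e20 deliver 4→3: ·
e21 deliver 2→3: ·
e22 deliver 2→3: ·
e23 propose(0,'w'): ·
e24 deliver 1→4: ·
e25 propose(0,'x'): ·
e26 crash(2): 2[✗back,v=1,x]
e27 recover(2): 2[back,v=1,x]
e28 deliver 2→0: ·
e29 timeout(4): 4[back,v=2,-]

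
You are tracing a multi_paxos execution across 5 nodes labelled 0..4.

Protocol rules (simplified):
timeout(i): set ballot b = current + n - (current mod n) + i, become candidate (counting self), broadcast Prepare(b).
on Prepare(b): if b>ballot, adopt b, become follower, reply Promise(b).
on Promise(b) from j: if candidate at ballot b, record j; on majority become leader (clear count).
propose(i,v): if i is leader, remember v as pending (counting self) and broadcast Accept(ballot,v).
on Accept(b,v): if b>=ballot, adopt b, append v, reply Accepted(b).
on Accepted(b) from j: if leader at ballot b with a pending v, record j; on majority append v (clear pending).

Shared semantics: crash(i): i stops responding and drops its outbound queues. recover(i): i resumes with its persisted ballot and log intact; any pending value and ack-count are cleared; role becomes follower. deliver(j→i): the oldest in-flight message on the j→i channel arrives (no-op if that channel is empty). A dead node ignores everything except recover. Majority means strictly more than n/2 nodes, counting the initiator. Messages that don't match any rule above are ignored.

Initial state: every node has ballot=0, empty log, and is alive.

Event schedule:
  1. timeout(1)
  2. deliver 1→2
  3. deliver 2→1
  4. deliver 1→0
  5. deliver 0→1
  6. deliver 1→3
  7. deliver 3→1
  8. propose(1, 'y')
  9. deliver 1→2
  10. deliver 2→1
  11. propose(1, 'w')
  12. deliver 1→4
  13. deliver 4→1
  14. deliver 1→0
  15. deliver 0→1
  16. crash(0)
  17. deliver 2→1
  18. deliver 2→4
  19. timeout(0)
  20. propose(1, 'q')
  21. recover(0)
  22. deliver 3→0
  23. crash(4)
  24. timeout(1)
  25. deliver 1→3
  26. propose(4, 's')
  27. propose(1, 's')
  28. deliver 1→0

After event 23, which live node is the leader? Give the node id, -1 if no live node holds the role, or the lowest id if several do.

1

after 1 — timeout(1): n1:cand/b6/[-]
after 2 — deliver 1→2: n2:foll/b6/[-]
after 3 — deliver 2→1: ·
after 4 — deliver 1→0: n0:foll/b6/[-]
after 5 — deliver 0→1: n1:lead/b6/[-]
after 6 — deliver 1→3: n3:foll/b6/[-]
after 7 — deliver 3→1: ·
after 8 — propose(1,'y'): ·
after 9 — deliver 1→2: n2:foll/b6/[y]
after 10 — deliver 2→1: ·
after 11 — propose(1,'w'): ·
after 12 — deliver 1→4: n4:foll/b6/[-]
after 13 — deliver 4→1: ·
after 14 — deliver 1→0: n0:foll/b6/[y]
after 15 — deliver 0→1: ·
after 16 — crash(0): n0:✗foll/b6/[y]
after 17 — deliver 2→1: ·
after 18 — deliver 2→4: ·
after 19 — timeout(0): ·
after 20 — propose(1,'q'): ·
after 21 — recover(0): n0:foll/b6/[y]
after 22 — deliver 3→0: ·
after 23 — crash(4): n4:✗foll/b6/[-]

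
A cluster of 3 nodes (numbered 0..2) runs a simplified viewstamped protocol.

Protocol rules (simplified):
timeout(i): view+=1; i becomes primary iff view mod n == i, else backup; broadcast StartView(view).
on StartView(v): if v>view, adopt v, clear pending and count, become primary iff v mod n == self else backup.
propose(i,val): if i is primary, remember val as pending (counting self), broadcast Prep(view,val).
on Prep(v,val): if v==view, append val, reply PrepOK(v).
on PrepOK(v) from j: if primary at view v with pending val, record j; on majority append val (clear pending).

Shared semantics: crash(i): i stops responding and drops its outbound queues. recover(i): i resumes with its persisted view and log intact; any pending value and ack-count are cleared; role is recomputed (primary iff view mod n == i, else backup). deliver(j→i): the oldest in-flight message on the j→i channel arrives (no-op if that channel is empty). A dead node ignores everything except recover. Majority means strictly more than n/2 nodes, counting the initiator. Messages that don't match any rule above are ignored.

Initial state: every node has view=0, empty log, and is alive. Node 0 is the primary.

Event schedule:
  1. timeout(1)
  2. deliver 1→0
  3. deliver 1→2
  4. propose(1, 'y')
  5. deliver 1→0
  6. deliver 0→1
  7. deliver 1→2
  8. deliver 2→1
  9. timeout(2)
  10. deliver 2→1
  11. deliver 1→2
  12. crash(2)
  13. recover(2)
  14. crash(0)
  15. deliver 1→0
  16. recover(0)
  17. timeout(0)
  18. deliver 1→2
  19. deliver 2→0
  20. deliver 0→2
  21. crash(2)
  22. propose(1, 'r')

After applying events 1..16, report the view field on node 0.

e1 timeout(1): 1[prim,v=1,-]
e2 deliver 1→0: 0[back,v=1,-]
e3 deliver 1→2: 2[back,v=1,-]
e4 propose(1,'y'): ·
e5 deliver 1→0: 0[back,v=1,y]
e6 deliver 0→1: 1[prim,v=1,y]
e7 deliver 1→2: 2[back,v=1,y]
e8 deliver 2→1: ·
e9 timeout(2): 2[prim,v=2,y]
e10 deliver 2→1: 1[back,v=2,y]
e11 deliver 1→2: ·
e12 crash(2): 2[✗prim,v=2,y]
e13 recover(2): 2[prim,v=2,y]
e14 crash(0): 0[✗back,v=1,y]
e15 deliver 1→0: ·
e16 recover(0): 0[back,v=1,y]

1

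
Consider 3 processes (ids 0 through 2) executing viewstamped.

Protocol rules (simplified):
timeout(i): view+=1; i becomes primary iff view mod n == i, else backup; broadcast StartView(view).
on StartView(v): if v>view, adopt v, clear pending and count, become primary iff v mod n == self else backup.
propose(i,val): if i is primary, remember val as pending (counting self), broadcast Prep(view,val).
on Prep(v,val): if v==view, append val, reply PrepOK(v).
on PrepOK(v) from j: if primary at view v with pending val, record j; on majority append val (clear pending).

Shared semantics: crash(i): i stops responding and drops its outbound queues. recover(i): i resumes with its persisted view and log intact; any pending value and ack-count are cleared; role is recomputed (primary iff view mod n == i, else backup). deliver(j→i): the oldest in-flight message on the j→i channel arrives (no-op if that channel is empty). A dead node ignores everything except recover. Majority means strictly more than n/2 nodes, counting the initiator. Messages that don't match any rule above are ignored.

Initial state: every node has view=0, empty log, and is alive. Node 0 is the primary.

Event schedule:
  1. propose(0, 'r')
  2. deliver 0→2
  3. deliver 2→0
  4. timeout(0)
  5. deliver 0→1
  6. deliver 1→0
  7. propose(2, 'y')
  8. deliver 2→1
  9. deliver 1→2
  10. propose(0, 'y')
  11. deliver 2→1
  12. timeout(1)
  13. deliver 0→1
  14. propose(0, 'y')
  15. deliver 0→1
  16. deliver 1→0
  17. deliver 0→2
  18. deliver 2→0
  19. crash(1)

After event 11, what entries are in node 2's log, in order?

r

[1] propose(0,'r') → ∅
[2] deliver 0→2 → N2(back v0 [r])
[3] deliver 2→0 → N0(prim v0 [r])
[4] timeout(0) → N0(back v1 [r])
[5] deliver 0→1 → N1(back v0 [r])
[6] deliver 1→0 → ∅
[7] propose(2,'y') → ∅
[8] deliver 2→1 → ∅
[9] deliver 1→2 → ∅
[10] propose(0,'y') → ∅
[11] deliver 2→1 → ∅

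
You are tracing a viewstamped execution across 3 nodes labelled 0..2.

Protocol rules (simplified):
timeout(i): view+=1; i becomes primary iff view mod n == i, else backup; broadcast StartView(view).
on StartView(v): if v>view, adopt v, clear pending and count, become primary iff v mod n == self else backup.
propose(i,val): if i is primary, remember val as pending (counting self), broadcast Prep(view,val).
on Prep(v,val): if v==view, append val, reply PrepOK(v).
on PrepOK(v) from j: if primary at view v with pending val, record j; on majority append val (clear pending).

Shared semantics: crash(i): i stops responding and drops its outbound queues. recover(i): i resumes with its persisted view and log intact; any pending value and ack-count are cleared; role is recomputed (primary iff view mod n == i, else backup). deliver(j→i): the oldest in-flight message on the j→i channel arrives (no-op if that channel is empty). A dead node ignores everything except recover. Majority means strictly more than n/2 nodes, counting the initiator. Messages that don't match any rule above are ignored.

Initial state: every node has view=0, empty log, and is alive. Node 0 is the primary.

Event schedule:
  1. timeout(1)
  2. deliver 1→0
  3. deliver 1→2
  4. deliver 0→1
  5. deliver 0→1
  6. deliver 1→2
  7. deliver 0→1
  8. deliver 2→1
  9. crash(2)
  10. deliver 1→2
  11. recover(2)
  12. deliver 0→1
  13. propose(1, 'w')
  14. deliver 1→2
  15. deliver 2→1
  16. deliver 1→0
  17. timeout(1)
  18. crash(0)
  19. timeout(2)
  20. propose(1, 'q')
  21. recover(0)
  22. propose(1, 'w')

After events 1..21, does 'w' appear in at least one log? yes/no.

1. timeout(1):  <1:prim v1 ->
2. deliver 1→0:  <0:back v1 ->
3. deliver 1→2:  <2:back v1 ->
4. deliver 0→1:  nop
5. deliver 0→1:  nop
6. deliver 1→2:  nop
7. deliver 0→1:  nop
8. deliver 2→1:  nop
9. crash(2):  <2:✗back v1 ->
10. deliver 1→2:  nop
11. recover(2):  <2:back v1 ->
12. deliver 0→1:  nop
13. propose(1,'w'):  nop
14. deliver 1→2:  <2:back v1 w>
15. deliver 2→1:  <1:prim v1 w>
16. deliver 1→0:  <0:back v1 w>
17. timeout(1):  <1:back v2 w>
18. crash(0):  <0:✗back v1 w>
19. timeout(2):  <2:prim v2 w>
20. propose(1,'q'):  nop
21. recover(0):  <0:back v1 w>

yes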